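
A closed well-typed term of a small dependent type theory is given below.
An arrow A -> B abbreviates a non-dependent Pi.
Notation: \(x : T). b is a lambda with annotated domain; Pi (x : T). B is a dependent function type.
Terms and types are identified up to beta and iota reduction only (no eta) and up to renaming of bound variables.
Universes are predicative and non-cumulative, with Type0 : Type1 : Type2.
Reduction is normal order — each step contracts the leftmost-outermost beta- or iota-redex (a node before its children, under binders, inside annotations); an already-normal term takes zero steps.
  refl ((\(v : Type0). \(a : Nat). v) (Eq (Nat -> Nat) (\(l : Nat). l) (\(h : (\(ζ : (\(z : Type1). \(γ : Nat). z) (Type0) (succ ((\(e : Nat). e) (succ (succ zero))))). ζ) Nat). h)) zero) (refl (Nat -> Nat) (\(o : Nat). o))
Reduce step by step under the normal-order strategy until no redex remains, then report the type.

normal-order reduction:
  refl ((\(v : Type0). \(a : Nat). v) (Eq (Nat -> Nat) (\(l : Nat). l) (\(h : (\(ζ : (\(z : Type1). \(γ : Nat). z) (Type0) (succ ((\(e : Nat). e) (succ (succ zero))))). ζ) Nat). h)) zero) (refl (Nat -> Nat) (\(o : Nat). o))
  ~> refl ((\(v : Nat). Eq (Nat -> Nat) (\(a : Nat). a) (\(l : (\(h : (\(ζ : Type1). \(z : Nat). ζ) (Type0) (succ ((\(γ : Nat). γ) (succ (succ zero))))). h) Nat). l)) zero) (refl (Nat -> Nat) (\(e : Nat). e))
  ~> refl (Eq (Nat -> Nat) (\(v : Nat). v) (\(a : (\(l : (\(h : Type1). \(ζ : Nat). h) (Type0) (succ ((\(z : Nat). z) (succ (succ zero))))). l) Nat). a)) (refl (Nat -> Nat) (\(γ : Nat). γ))
  ~> refl (Eq (Nat -> Nat) (\(v : Nat). v) (\(a : Nat). a)) (refl (Nat -> Nat) (\(l : Nat). l))
the term's type:
  Eq (Eq (Nat -> Nat) (\(v : Nat). v) (\(a : Nat). a)) (refl (Nat -> Nat) (\(l : Nat). l)) (refl (Nat -> Nat) (\(h : Nat). h))


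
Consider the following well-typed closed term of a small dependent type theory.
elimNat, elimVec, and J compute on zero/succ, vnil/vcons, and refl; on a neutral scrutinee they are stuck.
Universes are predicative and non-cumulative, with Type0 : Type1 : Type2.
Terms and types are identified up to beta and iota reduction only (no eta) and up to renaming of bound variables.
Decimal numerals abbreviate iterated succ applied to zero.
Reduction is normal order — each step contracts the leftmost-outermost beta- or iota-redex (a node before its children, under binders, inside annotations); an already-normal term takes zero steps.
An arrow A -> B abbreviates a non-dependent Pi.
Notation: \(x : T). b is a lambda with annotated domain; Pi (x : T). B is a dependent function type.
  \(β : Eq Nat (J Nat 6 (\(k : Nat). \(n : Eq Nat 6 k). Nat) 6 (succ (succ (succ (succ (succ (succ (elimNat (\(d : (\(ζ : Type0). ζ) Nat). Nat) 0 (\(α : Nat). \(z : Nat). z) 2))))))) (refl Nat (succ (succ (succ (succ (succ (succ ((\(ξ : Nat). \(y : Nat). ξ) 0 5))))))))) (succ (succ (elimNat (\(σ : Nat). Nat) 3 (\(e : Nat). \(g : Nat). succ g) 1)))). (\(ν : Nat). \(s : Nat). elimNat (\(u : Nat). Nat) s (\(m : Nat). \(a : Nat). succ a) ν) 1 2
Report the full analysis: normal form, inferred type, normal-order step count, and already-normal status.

normal form:
  \(β : Eq Nat 6 6). 3
type:
  Eq Nat 6 6 -> Nat
steps to reach normal form (normal order): 11
started in normal form: no
first contracted redex: a J iota-redex


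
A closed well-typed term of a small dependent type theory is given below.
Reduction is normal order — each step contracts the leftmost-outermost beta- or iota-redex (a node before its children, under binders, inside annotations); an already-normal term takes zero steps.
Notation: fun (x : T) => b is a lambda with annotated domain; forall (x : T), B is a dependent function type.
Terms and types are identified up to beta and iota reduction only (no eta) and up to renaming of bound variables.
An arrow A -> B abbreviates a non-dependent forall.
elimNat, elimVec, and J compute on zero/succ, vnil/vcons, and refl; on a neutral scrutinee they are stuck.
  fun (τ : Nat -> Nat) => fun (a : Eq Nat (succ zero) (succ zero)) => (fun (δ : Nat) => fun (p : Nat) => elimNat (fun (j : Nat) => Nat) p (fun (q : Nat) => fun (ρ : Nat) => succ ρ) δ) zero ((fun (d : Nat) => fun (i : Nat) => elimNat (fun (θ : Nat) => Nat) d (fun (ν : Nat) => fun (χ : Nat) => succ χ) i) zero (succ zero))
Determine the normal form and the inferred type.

normal form:
  fun (τ : Nat -> Nat) => fun (a : Eq Nat (succ zero) (succ zero)) => succ zero
inferred type:
  (Nat -> Nat) -> Eq Nat (succ zero) (succ zero) -> Nat


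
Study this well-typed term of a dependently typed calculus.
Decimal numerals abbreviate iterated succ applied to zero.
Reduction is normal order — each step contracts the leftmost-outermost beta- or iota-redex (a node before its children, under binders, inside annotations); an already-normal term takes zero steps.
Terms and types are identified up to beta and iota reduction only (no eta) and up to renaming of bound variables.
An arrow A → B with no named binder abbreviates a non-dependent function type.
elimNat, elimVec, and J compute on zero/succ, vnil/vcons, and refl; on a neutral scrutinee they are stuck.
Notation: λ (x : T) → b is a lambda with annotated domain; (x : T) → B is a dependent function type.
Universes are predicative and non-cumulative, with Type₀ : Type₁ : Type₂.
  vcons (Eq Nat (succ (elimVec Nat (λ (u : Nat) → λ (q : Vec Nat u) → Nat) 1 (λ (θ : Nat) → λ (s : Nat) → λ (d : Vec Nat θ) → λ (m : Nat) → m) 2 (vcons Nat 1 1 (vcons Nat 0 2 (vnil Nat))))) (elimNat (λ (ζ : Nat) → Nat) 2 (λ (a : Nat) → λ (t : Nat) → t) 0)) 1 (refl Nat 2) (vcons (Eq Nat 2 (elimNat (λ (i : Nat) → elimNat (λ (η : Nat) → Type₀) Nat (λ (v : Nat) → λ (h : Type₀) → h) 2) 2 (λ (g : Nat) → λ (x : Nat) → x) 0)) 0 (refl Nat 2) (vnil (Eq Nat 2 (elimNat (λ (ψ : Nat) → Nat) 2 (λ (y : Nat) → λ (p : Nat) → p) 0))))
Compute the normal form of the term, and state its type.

resulting normal form:
  vcons (Eq Nat 2 2) 1 (refl Nat 2) (vcons (Eq Nat 2 2) 0 (refl Nat 2) (vnil (Eq Nat 2 2)))
inferred type:
  Vec (Eq Nat 2 2) 2


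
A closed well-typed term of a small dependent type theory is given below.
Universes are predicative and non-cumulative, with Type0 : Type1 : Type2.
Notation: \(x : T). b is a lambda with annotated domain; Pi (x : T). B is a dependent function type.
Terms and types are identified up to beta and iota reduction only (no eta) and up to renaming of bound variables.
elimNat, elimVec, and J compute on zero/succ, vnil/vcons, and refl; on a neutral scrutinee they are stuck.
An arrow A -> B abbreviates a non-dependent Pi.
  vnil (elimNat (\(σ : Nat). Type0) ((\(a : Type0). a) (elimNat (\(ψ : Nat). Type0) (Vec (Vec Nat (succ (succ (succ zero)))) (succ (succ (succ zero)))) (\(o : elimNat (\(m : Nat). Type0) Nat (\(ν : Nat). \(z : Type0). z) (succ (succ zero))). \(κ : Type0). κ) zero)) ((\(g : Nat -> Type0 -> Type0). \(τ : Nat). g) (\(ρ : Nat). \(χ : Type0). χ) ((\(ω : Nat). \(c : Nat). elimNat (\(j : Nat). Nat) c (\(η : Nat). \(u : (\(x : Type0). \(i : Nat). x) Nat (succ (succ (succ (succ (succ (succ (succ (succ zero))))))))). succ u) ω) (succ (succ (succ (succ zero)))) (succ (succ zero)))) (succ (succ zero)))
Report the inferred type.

type:
  Vec (Vec (Vec Nat (succ (succ (succ zero)))) (succ (succ (succ zero)))) zero


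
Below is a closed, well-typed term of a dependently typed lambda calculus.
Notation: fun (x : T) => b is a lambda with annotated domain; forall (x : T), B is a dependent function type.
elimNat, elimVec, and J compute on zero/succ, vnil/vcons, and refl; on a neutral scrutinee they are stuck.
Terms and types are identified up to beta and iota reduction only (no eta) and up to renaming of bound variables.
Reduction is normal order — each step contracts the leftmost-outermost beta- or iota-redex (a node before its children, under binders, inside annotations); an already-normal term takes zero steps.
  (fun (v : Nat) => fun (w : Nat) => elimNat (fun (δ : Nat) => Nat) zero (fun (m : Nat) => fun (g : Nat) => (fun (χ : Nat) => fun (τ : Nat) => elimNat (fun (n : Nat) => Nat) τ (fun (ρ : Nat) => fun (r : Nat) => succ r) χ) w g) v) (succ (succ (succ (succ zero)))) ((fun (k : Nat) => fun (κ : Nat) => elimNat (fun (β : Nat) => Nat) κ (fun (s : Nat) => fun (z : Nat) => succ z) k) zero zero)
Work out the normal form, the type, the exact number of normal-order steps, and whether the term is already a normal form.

reduced normal form:
  zero
the term's type:
  Nat
steps to reach normal form (normal order): 39
started in normal form: no
first contracted redex: a beta-redex


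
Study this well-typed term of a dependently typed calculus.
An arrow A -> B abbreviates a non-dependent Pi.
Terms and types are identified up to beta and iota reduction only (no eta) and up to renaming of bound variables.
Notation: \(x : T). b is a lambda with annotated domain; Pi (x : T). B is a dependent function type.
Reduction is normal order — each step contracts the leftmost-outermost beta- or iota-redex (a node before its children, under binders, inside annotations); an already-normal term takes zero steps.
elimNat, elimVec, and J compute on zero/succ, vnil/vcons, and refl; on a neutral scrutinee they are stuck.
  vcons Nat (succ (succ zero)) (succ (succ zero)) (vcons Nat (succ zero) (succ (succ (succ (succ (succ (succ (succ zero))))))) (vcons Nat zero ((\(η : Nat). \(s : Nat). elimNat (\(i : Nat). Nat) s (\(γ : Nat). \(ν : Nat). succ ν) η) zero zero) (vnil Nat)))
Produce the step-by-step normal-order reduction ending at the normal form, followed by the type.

reduction (normal order):
  vcons Nat (succ (succ zero)) (succ (succ zero)) (vcons Nat (succ zero) (succ (succ (succ (succ (succ (succ (succ zero))))))) (vcons Nat zero ((\(η : Nat). \(s : Nat). elimNat (\(i : Nat). Nat) s (\(γ : Nat). \(ν : Nat). succ ν) η) zero zero) (vnil Nat)))
  ~> vcons Nat (succ (succ zero)) (succ (succ zero)) (vcons Nat (succ zero) (succ (succ (succ (succ (succ (succ (succ zero))))))) (vcons Nat zero ((\(η : Nat). elimNat (\(s : Nat). Nat) η (\(i : Nat). \(γ : Nat). succ γ) zero) zero) (vnil Nat)))
  ~> vcons Nat (succ (succ zero)) (succ (succ zero)) (vcons Nat (succ zero) (succ (succ (succ (succ (succ (succ (succ zero))))))) (vcons Nat zero (elimNat (\(η : Nat). Nat) zero (\(s : Nat). \(i : Nat). succ i) zero) (vnil Nat)))
  ~> vcons Nat (succ (succ zero)) (succ (succ zero)) (vcons Nat (succ zero) (succ (succ (succ (succ (succ (succ (succ zero))))))) (vcons Nat zero zero (vnil Nat)))
inferred type:
  Vec Nat (succ (succ (succ zero)))


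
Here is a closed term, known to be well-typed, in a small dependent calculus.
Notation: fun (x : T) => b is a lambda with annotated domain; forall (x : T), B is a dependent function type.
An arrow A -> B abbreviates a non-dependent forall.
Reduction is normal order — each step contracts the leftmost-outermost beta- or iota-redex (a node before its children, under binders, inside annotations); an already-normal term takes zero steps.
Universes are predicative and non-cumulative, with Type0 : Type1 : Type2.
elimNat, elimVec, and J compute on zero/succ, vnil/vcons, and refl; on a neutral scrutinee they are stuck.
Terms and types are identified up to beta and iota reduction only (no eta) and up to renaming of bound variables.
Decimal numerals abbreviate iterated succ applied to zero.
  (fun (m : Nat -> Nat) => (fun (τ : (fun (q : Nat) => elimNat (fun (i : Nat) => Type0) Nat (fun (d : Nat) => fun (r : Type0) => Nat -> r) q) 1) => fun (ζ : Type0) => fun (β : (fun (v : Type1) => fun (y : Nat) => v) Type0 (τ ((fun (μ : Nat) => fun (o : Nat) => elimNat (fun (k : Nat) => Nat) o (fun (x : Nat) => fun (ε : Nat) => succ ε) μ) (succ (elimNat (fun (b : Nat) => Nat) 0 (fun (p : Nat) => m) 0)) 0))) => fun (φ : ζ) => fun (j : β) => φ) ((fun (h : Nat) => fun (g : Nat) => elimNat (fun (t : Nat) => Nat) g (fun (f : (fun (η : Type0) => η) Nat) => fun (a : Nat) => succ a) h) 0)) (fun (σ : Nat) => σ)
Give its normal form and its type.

normal form:
  fun (m : Type0) => fun (τ : Type0) => fun (q : m) => fun (i : τ) => q
type:
  forall (m : Type0), forall (τ : Type0), m -> τ -> m
observation: 4 normal-order steps separate the term from its normal form.


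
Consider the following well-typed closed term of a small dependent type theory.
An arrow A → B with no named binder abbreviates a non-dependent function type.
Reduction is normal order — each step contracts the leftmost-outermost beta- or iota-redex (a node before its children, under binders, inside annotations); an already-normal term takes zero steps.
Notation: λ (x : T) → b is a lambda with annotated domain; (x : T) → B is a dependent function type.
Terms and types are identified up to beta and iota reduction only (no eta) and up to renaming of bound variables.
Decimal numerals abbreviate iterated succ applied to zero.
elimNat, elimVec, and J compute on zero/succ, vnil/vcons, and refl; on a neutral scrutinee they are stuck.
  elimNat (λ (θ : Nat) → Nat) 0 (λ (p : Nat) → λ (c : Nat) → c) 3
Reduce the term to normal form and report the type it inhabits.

resulting normal form:
  0
the term's type:
  Nat


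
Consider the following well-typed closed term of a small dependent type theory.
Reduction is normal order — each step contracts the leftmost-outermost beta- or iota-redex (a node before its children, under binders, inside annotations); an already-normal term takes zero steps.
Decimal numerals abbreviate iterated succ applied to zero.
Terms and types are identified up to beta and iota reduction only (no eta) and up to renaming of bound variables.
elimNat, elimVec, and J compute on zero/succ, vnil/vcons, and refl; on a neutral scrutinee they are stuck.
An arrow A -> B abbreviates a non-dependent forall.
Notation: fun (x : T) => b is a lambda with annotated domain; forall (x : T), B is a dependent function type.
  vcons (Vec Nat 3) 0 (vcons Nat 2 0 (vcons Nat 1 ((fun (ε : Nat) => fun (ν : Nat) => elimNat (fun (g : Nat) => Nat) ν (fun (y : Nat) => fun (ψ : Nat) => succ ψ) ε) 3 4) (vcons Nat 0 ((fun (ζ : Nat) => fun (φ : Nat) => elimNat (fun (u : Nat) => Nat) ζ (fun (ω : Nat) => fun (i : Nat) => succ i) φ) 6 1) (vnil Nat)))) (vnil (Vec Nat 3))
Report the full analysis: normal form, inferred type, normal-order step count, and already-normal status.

resulting normal form:
  vcons (Vec Nat 3) 0 (vcons Nat 2 0 (vcons Nat 1 7 (vcons Nat 0 7 (vnil Nat)))) (vnil (Vec Nat 3))
type:
  Vec (Vec Nat 3) 1
reduction steps (normal order): 18
started in normal form: no
first redex: a beta-redex


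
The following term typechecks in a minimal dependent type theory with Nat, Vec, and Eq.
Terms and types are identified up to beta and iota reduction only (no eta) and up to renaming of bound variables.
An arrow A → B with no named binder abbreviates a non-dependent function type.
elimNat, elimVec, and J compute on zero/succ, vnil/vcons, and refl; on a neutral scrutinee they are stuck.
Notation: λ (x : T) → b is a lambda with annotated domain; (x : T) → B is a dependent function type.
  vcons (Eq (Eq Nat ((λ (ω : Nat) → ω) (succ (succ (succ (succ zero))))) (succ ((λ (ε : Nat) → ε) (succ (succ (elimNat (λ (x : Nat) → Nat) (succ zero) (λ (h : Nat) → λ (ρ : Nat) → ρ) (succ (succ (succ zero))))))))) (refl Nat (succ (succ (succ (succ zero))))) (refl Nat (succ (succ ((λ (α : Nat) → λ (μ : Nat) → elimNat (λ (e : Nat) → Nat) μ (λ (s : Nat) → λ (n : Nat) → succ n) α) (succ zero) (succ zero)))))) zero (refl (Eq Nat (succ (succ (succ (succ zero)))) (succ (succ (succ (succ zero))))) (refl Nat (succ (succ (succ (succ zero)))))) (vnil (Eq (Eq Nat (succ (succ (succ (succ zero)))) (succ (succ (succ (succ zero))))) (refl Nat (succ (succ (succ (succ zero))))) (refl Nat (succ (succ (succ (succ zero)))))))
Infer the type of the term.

type:
  Vec (Eq (Eq Nat (succ (succ (succ (succ zero)))) (succ (succ (succ (succ zero))))) (refl Nat (succ (succ (succ (succ zero))))) (refl Nat (succ (succ (succ (succ zero)))))) (succ zero)


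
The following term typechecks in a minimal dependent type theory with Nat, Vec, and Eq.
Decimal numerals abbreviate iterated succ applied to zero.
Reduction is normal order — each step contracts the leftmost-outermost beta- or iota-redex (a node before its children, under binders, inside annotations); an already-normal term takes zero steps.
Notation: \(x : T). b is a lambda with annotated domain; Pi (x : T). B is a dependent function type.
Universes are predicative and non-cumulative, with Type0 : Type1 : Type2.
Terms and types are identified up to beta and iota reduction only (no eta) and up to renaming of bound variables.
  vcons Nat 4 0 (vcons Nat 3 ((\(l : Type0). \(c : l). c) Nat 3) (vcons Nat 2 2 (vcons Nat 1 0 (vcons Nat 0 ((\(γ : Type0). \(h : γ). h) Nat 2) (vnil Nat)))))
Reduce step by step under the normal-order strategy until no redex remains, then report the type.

normal-order reduction sequence:
  vcons Nat 4 0 (vcons Nat 3 ((\(l : Type0). \(c : l). c) Nat 3) (vcons Nat 2 2 (vcons Nat 1 0 (vcons Nat 0 ((\(γ : Type0). \(h : γ). h) Nat 2) (vnil Nat)))))
  ~> vcons Nat 4 0 (vcons Nat 3 ((\(l : Nat). l) 3) (vcons Nat 2 2 (vcons Nat 1 0 (vcons Nat 0 ((\(c : Type0). \(γ : c). γ) Nat 2) (vnil Nat)))))
  ~> vcons Nat 4 0 (vcons Nat 3 3 (vcons Nat 2 2 (vcons Nat 1 0 (vcons Nat 0 ((\(l : Type0). \(c : l). c) Nat 2) (vnil Nat)))))
  ~> vcons Nat 4 0 (vcons Nat 3 3 (vcons Nat 2 2 (vcons Nat 1 0 (vcons Nat 0 ((\(l : Nat). l) 2) (vnil Nat)))))
  ~> vcons Nat 4 0 (vcons Nat 3 3 (vcons Nat 2 2 (vcons Nat 1 0 (vcons Nat 0 2 (vnil Nat)))))
the term's type:
  Vec Nat 5


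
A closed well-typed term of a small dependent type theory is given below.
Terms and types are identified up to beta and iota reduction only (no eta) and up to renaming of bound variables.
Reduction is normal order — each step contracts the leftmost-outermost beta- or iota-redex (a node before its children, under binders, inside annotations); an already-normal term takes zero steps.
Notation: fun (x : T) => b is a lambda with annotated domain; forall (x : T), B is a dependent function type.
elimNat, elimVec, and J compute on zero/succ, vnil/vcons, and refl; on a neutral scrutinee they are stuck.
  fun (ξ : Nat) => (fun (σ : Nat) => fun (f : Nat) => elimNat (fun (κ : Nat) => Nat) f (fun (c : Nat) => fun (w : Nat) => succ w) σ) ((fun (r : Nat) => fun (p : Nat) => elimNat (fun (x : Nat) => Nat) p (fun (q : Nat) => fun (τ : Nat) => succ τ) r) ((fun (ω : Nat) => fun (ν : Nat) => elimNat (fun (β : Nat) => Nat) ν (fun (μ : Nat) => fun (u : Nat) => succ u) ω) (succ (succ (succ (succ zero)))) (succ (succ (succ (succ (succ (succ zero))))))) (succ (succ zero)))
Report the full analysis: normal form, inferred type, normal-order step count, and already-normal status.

normal form:
  fun (ξ : Nat) => fun (σ : Nat) => succ (succ (succ (succ (succ (succ (succ (succ (succ (succ (succ (succ σ)))))))))))
type:
  forall (ξ : Nat), forall (σ : Nat), Nat
reduction steps (normal order): 86
already normal: no
first redex: a beta-redex


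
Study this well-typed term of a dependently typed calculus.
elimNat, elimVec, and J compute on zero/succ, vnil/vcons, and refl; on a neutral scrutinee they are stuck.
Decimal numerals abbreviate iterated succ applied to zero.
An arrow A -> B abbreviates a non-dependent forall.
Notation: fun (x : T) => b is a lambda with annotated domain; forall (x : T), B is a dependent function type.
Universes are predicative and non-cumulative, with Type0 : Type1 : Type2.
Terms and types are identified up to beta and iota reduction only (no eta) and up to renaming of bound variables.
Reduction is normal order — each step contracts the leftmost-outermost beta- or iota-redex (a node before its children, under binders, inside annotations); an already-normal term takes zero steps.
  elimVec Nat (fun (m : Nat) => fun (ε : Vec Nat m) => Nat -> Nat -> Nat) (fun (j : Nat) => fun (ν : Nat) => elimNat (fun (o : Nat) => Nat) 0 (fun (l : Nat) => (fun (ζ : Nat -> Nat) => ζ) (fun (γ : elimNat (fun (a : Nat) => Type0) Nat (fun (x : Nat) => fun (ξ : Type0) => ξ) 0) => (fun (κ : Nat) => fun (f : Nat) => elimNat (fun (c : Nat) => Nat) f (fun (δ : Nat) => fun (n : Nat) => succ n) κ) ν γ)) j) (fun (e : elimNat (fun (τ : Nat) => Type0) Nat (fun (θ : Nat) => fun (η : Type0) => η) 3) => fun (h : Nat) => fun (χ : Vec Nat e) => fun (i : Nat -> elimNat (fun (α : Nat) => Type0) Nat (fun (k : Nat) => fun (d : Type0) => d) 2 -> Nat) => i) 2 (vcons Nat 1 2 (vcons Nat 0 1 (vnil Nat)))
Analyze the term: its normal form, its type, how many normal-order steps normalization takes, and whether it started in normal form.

resulting normal form:
  fun (m : Nat) => fun (ε : Nat) => elimNat (fun (j : Nat) => Nat) 0 (fun (ν : Nat) => fun (o : Nat) => elimNat (fun (l : Nat) => Nat) o (fun (ζ : Nat) => fun (γ : Nat) => succ γ) ε) m
the term's type:
  Nat -> Nat -> Nat
reduction steps (normal order): 15
started in normal form: no
first redex: an elimVec iota-redex


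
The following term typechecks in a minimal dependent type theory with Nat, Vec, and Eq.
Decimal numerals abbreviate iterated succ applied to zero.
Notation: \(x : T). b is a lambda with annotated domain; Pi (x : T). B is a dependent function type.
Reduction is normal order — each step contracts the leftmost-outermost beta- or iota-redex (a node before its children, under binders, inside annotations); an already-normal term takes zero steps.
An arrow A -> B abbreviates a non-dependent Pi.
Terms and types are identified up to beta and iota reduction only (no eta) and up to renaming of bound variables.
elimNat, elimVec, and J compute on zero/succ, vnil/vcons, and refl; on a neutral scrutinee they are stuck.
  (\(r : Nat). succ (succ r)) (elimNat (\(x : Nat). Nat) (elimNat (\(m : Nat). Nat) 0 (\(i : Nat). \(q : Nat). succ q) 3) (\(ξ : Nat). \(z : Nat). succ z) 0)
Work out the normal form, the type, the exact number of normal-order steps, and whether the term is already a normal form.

reduced normal form:
  5
inferred type:
  Nat
reduction steps (normal order): 12
term was already normal: no
first redex: a beta-redex


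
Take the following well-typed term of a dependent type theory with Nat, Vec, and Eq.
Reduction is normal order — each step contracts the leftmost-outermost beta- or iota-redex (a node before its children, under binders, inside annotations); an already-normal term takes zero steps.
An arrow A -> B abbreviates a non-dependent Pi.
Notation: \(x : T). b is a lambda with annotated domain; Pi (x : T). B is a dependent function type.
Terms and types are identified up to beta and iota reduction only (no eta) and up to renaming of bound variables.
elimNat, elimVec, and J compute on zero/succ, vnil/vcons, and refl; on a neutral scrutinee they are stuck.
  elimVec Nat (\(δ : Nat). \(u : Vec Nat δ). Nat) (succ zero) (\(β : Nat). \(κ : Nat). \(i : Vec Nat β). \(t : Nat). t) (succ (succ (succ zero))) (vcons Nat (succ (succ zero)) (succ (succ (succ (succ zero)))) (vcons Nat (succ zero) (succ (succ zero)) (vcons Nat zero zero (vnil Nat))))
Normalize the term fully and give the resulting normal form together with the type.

normal form:
  succ zero
the term's type:
  Nat
observation: the first redex contracted is an elimVec iota-redex; the normal form is reached in 16 normal-order steps.


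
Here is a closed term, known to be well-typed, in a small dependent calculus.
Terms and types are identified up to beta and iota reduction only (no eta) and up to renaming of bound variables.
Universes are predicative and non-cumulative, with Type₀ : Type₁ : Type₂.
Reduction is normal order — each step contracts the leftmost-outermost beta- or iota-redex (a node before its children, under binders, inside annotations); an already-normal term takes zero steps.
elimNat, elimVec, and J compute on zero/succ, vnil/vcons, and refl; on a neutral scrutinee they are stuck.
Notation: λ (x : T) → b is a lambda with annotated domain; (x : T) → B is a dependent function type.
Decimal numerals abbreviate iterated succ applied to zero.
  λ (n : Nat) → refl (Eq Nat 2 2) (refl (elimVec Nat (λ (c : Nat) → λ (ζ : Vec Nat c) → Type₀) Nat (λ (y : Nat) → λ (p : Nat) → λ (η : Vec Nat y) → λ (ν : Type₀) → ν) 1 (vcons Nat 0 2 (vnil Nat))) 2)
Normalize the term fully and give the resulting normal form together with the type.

reduced normal form:
  λ (n : Nat) → refl (Eq Nat 2 2) (refl Nat 2)
type:
  (n : Nat) → Eq (Eq Nat 2 2) (refl Nat 2) (refl Nat 2)


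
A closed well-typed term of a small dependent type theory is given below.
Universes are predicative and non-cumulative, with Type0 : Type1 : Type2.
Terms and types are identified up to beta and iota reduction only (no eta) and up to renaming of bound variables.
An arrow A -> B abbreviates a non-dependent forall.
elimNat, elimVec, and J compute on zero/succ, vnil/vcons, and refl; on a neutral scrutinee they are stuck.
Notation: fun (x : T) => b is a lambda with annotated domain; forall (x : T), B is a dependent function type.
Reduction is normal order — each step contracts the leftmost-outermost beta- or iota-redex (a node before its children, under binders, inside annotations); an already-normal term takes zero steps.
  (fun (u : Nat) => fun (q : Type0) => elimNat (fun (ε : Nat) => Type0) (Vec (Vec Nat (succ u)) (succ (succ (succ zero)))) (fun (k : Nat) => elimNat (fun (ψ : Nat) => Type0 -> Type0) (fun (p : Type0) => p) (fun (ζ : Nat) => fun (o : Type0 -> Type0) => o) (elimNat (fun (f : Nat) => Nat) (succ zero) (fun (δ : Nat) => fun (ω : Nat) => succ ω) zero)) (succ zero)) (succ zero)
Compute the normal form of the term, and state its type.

reduced normal form:
  fun (u : Type0) => Vec (Vec Nat (succ (succ zero))) (succ (succ (succ zero)))
type:
  Type0 -> Type0
observation: 10 normal-order steps separate the term from its normal form.


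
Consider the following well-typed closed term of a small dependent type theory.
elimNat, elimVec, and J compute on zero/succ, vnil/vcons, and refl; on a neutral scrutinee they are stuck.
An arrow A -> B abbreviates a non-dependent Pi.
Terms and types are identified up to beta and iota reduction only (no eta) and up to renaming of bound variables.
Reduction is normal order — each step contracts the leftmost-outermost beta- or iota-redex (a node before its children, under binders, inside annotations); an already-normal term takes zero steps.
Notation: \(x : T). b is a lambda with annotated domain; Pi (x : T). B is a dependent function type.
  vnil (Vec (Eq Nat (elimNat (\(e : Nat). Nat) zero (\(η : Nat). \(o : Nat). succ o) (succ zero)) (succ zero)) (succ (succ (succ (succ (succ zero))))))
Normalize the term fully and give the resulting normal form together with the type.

resulting normal form:
  vnil (Vec (Eq Nat (succ zero) (succ zero)) (succ (succ (succ (succ (succ zero))))))
the term's type:
  Vec (Vec (Eq Nat (succ zero) (succ zero)) (succ (succ (succ (succ (succ zero)))))) zero
observation: reduction starts at an elimNat iota-redex, and 4 normal-order steps reach the normal form.


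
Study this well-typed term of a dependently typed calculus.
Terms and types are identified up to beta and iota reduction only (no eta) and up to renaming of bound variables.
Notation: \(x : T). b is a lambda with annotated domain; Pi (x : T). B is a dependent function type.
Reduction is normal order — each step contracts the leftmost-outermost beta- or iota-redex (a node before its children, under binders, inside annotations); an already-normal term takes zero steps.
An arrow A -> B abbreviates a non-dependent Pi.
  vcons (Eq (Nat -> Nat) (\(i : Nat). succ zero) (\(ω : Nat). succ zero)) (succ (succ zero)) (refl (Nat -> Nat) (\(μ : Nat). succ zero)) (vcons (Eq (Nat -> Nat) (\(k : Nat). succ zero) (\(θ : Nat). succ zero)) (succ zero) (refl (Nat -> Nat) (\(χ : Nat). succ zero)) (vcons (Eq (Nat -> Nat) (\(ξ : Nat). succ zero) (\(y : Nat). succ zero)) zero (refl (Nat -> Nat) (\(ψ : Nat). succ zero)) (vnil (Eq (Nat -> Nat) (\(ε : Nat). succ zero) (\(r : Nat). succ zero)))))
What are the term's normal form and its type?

reduced normal form:
  vcons (Eq (Nat -> Nat) (\(i : Nat). succ zero) (\(ω : Nat). succ zero)) (succ (succ zero)) (refl (Nat -> Nat) (\(μ : Nat). succ zero)) (vcons (Eq (Nat -> Nat) (\(k : Nat). succ zero) (\(θ : Nat). succ zero)) (succ zero) (refl (Nat -> Nat) (\(χ : Nat). succ zero)) (vcons (Eq (Nat -> Nat) (\(ξ : Nat). succ zero) (\(y : Nat). succ zero)) zero (refl (Nat -> Nat) (\(ψ : Nat). succ zero)) (vnil (Eq (Nat -> Nat) (\(ε : Nat). succ zero) (\(r : Nat). succ zero)))))
the term's type:
  Vec (Eq (Nat -> Nat) (\(i : Nat). succ zero) (\(ω : Nat). succ zero)) (succ (succ (succ zero)))


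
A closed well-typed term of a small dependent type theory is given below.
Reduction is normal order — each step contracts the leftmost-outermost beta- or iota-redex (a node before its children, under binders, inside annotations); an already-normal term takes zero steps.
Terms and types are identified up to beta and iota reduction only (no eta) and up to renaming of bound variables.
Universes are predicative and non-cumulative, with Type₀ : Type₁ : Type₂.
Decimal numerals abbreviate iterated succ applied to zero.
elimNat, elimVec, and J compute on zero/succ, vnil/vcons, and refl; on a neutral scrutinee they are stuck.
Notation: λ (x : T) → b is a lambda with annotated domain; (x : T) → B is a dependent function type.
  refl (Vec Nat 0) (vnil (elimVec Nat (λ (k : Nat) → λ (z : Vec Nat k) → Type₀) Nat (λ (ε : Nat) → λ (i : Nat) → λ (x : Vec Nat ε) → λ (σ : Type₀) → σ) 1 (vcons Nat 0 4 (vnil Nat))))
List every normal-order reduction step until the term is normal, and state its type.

reduction (normal order):
  refl (Vec Nat 0) (vnil (elimVec Nat (λ (k : Nat) → λ (z : Vec Nat k) → Type₀) Nat (λ (ε : Nat) → λ (i : Nat) → λ (x : Vec Nat ε) → λ (σ : Type₀) → σ) 1 (vcons Nat 0 4 (vnil Nat))))
  ~> refl (Vec Nat 0) (vnil ((λ (k : Nat) → λ (z : Nat) → λ (ε : Vec Nat k) → λ (i : Type₀) → i) 0 4 (vnil Nat) (elimVec Nat (λ (x : Nat) → λ (σ : Vec Nat x) → Type₀) Nat (λ (r : Nat) → λ (u : Nat) → λ (ψ : Vec Nat r) → λ (φ : Type₀) → φ) 0 (vnil Nat))))
  ~> refl (Vec Nat 0) (vnil ((λ (k : Nat) → λ (z : Vec Nat 0) → λ (ε : Type₀) → ε) 4 (vnil Nat) (elimVec Nat (λ (i : Nat) → λ (x : Vec Nat i) → Type₀) Nat (λ (σ : Nat) → λ (r : Nat) → λ (u : Vec Nat σ) → λ (ψ : Type₀) → ψ) 0 (vnil Nat))))
  ~> refl (Vec Nat 0) (vnil ((λ (k : Vec Nat 0) → λ (z : Type₀) → z) (vnil Nat) (elimVec Nat (λ (ε : Nat) → λ (i : Vec Nat ε) → Type₀) Nat (λ (x : Nat) → λ (σ : Nat) → λ (r : Vec Nat x) → λ (u : Type₀) → u) 0 (vnil Nat))))
  ~> refl (Vec Nat 0) (vnil ((λ (k : Type₀) → k) (elimVec Nat (λ (z : Nat) → λ (ε : Vec Nat z) → Type₀) Nat (λ (i : Nat) → λ (x : Nat) → λ (σ : Vec Nat i) → λ (r : Type₀) → r) 0 (vnil Nat))))
  ~> refl (Vec Nat 0) (vnil (elimVec Nat (λ (k : Nat) → λ (z : Vec Nat k) → Type₀) Nat (λ (ε : Nat) → λ (i : Nat) → λ (x : Vec Nat ε) → λ (σ : Type₀) → σ) 0 (vnil Nat)))
  ~> refl (Vec Nat 0) (vnil Nat)
the term's type:
  Eq (Vec Nat 0) (vnil Nat) (vnil Nat)


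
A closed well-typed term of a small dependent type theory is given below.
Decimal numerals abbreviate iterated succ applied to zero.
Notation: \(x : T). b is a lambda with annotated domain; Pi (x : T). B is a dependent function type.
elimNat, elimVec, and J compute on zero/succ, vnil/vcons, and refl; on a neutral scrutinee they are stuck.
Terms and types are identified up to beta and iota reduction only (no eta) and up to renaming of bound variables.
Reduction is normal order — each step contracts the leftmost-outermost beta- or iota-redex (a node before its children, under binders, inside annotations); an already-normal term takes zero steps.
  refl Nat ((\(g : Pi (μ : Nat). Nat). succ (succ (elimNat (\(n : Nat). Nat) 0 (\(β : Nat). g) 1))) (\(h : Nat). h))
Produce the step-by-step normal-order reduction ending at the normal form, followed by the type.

reduction (normal order):
  refl Nat ((\(g : Pi (μ : Nat). Nat). succ (succ (elimNat (\(n : Nat). Nat) 0 (\(β : Nat). g) 1))) (\(h : Nat). h))
  ~> refl Nat (succ (succ (elimNat (\(g : Nat). Nat) 0 (\(μ : Nat). \(n : Nat). n) 1)))
  ~> refl Nat (succ (succ ((\(g : Nat). \(μ : Nat). μ) 0 (elimNat (\(n : Nat). Nat) 0 (\(β : Nat). \(h : Nat). h) 0))))
  ~> refl Nat (succ (succ ((\(g : Nat). g) (elimNat (\(μ : Nat). Nat) 0 (\(n : Nat). \(β : Nat). β) 0))))
  ~> refl Nat (succ (succ (elimNat (\(g : Nat). Nat) 0 (\(μ : Nat). \(n : Nat). n) 0)))
  ~> refl Nat 2
the term's type:
  Eq Nat 2 2


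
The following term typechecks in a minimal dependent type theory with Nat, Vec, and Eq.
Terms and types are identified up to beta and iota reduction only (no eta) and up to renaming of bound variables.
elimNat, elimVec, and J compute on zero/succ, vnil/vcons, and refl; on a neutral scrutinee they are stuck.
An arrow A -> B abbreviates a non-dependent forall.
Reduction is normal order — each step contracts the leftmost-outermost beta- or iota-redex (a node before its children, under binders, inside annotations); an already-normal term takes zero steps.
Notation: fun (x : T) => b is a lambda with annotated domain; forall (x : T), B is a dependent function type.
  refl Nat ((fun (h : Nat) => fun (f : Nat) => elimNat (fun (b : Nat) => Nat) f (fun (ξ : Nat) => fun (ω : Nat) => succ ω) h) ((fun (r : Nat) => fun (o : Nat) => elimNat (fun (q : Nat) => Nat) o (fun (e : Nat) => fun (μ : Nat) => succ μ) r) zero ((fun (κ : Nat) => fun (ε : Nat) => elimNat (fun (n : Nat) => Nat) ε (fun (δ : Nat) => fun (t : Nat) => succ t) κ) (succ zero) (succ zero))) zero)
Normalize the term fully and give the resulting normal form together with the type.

reduced normal form:
  refl Nat (succ (succ zero))
inferred type:
  Eq Nat (succ (succ zero)) (succ (succ zero))


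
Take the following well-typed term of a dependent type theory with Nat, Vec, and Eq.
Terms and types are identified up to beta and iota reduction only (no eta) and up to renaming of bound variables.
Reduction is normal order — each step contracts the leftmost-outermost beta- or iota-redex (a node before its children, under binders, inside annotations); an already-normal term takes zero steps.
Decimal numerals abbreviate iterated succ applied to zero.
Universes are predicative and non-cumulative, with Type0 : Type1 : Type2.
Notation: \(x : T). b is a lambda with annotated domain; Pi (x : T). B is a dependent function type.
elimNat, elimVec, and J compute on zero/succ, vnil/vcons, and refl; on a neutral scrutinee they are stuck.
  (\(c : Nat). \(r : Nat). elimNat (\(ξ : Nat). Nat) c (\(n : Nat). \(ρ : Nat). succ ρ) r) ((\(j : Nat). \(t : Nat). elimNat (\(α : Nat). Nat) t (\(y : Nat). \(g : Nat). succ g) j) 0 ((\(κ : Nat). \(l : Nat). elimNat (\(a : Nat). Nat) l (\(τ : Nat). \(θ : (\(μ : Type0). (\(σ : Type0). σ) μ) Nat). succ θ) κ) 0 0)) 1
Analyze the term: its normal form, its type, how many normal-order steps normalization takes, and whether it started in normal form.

reduced normal form:
  1
the term's type:
  Nat
reduction steps (normal order): 12
already normal: no
first redex: a beta-redex


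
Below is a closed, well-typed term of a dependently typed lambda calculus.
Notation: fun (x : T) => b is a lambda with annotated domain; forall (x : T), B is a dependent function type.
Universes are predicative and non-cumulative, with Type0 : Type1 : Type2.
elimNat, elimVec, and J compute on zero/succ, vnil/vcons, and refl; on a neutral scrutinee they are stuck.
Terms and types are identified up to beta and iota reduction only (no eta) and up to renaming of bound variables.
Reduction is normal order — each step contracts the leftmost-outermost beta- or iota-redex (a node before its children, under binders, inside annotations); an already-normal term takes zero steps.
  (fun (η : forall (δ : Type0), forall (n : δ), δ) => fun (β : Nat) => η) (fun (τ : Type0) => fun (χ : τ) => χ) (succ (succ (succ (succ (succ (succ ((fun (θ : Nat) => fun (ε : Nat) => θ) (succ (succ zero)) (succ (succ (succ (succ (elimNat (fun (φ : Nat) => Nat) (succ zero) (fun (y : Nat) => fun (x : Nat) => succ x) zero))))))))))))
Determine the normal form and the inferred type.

normal form:
  fun (η : Type0) => fun (δ : η) => δ
type:
  forall (η : Type0), forall (δ : η), η
observation: 2 normal-order steps separate the term from its normal form.


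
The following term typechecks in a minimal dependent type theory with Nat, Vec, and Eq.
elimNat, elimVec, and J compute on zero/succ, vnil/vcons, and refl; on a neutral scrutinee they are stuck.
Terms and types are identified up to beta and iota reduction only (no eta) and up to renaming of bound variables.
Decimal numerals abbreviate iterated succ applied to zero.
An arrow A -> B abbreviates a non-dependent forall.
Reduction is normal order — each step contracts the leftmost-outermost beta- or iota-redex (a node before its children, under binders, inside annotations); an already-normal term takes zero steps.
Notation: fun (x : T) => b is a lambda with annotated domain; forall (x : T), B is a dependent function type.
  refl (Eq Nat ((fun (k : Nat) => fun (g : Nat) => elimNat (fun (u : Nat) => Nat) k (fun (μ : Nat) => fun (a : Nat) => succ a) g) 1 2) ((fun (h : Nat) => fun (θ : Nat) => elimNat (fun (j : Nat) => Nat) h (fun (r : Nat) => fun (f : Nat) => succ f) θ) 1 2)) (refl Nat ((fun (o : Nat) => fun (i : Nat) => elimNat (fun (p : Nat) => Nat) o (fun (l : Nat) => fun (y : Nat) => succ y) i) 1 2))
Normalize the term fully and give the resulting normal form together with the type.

normal form:
  refl (Eq Nat 3 3) (refl Nat 3)
inferred type:
  Eq (Eq Nat 3 3) (refl Nat 3) (refl Nat 3)
observation: the leftmost-outermost redex is a beta-redex, and normalization takes 27 steps.


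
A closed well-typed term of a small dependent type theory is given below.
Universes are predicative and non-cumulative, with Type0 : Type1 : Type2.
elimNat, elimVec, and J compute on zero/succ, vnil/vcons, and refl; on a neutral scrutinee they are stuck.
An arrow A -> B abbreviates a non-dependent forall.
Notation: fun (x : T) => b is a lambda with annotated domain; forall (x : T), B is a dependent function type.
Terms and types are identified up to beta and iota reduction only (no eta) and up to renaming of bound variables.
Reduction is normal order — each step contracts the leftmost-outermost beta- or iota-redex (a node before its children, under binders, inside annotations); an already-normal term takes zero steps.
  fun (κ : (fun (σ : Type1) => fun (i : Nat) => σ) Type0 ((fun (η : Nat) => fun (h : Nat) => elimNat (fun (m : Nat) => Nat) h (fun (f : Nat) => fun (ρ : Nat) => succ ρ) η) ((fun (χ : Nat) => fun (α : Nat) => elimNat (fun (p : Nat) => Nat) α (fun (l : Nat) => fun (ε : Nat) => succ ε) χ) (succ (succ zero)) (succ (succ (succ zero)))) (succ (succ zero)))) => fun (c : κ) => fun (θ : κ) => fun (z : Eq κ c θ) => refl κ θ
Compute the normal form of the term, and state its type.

resulting normal form:
  fun (κ : Type0) => fun (σ : κ) => fun (i : κ) => fun (η : Eq κ σ i) => refl κ i
type:
  forall (κ : Type0), forall (σ : κ), forall (i : κ), Eq κ σ i -> Eq κ i i
observation: the term reaches its normal form after 2 normal-order steps.


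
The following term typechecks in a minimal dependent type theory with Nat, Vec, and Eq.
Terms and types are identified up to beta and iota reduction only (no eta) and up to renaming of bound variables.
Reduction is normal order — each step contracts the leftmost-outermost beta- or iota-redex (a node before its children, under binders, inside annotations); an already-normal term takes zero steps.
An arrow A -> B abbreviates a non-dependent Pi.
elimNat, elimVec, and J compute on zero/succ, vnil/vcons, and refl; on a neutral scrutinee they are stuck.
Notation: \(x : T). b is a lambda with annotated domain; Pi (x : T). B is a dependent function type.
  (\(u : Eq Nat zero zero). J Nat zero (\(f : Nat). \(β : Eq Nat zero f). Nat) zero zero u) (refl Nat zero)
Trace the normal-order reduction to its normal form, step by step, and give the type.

reduction (normal order):
  (\(u : Eq Nat zero zero). J Nat zero (\(f : Nat). \(β : Eq Nat zero f). Nat) zero zero u) (refl Nat zero)
  ~> J Nat zero (\(u : Nat). \(f : Eq Nat zero u). Nat) zero zero (refl Nat zero)
  ~> zero
inferred type:
  Nat
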